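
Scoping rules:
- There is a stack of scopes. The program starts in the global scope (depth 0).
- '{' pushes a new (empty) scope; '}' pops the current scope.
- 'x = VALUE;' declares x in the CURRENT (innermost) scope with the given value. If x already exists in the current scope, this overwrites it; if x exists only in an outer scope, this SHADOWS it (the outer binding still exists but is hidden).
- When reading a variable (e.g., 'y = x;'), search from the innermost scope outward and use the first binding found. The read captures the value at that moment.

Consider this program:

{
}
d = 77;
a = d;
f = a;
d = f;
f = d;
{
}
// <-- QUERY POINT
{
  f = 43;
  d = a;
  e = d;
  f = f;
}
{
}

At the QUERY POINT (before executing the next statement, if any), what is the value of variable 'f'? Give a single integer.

Step 1: enter scope (depth=1)
Step 2: exit scope (depth=0)
Step 3: declare d=77 at depth 0
Step 4: declare a=(read d)=77 at depth 0
Step 5: declare f=(read a)=77 at depth 0
Step 6: declare d=(read f)=77 at depth 0
Step 7: declare f=(read d)=77 at depth 0
Step 8: enter scope (depth=1)
Step 9: exit scope (depth=0)
Visible at query point: a=77 d=77 f=77

Answer: 77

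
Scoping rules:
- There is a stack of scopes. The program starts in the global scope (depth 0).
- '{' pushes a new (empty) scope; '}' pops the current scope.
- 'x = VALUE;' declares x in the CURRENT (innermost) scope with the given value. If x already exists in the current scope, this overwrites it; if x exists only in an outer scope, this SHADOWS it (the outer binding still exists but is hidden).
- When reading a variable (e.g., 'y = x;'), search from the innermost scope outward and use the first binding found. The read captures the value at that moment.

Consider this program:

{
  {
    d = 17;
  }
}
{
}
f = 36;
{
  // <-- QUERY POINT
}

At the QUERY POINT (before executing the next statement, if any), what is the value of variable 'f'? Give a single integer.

Answer: 36

Derivation:
Step 1: enter scope (depth=1)
Step 2: enter scope (depth=2)
Step 3: declare d=17 at depth 2
Step 4: exit scope (depth=1)
Step 5: exit scope (depth=0)
Step 6: enter scope (depth=1)
Step 7: exit scope (depth=0)
Step 8: declare f=36 at depth 0
Step 9: enter scope (depth=1)
Visible at query point: f=36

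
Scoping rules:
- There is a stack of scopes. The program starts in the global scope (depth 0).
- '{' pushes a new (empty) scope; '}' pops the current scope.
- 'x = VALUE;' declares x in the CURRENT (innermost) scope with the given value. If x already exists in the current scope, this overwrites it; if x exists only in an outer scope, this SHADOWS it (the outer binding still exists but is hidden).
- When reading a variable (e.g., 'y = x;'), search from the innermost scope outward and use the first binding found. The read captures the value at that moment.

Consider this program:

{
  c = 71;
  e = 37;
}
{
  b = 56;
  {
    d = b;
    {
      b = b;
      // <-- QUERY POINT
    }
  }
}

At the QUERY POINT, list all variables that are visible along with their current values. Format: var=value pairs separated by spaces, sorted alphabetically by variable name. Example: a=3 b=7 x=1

Answer: b=56 d=56

Derivation:
Step 1: enter scope (depth=1)
Step 2: declare c=71 at depth 1
Step 3: declare e=37 at depth 1
Step 4: exit scope (depth=0)
Step 5: enter scope (depth=1)
Step 6: declare b=56 at depth 1
Step 7: enter scope (depth=2)
Step 8: declare d=(read b)=56 at depth 2
Step 9: enter scope (depth=3)
Step 10: declare b=(read b)=56 at depth 3
Visible at query point: b=56 d=56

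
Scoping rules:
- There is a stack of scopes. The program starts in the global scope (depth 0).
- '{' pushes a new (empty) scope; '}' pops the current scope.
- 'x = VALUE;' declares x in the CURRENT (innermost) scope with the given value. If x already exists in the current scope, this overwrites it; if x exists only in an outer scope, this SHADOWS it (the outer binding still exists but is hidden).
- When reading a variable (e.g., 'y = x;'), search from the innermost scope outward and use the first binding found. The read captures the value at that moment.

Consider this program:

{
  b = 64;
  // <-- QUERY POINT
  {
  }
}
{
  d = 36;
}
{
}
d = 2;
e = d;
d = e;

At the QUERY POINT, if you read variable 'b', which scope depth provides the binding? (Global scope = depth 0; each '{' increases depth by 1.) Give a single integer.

Answer: 1

Derivation:
Step 1: enter scope (depth=1)
Step 2: declare b=64 at depth 1
Visible at query point: b=64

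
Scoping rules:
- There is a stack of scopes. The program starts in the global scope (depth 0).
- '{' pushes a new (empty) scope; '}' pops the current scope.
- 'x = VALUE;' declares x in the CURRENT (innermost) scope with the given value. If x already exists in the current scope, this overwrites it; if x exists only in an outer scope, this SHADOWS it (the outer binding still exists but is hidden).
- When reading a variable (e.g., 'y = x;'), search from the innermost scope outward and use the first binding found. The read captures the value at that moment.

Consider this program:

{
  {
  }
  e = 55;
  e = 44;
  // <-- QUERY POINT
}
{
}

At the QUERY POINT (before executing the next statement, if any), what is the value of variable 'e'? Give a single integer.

Step 1: enter scope (depth=1)
Step 2: enter scope (depth=2)
Step 3: exit scope (depth=1)
Step 4: declare e=55 at depth 1
Step 5: declare e=44 at depth 1
Visible at query point: e=44

Answer: 44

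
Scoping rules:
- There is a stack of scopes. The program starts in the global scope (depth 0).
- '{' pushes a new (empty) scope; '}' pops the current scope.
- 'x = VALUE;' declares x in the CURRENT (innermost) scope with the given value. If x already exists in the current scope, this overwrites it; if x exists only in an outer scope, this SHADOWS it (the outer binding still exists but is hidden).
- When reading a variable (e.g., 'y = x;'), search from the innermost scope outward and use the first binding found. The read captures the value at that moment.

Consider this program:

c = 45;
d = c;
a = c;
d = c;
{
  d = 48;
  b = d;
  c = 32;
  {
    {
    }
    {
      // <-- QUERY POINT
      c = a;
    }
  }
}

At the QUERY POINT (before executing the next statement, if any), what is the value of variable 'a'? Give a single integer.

Answer: 45

Derivation:
Step 1: declare c=45 at depth 0
Step 2: declare d=(read c)=45 at depth 0
Step 3: declare a=(read c)=45 at depth 0
Step 4: declare d=(read c)=45 at depth 0
Step 5: enter scope (depth=1)
Step 6: declare d=48 at depth 1
Step 7: declare b=(read d)=48 at depth 1
Step 8: declare c=32 at depth 1
Step 9: enter scope (depth=2)
Step 10: enter scope (depth=3)
Step 11: exit scope (depth=2)
Step 12: enter scope (depth=3)
Visible at query point: a=45 b=48 c=32 d=48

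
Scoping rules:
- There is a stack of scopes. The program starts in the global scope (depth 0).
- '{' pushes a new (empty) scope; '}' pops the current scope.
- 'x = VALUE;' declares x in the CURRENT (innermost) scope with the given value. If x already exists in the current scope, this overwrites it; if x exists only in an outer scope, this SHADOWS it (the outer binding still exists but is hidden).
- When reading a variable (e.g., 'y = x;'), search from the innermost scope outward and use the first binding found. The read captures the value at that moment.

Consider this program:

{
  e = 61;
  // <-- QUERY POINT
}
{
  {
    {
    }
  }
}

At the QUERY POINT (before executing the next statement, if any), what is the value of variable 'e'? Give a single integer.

Answer: 61

Derivation:
Step 1: enter scope (depth=1)
Step 2: declare e=61 at depth 1
Visible at query point: e=61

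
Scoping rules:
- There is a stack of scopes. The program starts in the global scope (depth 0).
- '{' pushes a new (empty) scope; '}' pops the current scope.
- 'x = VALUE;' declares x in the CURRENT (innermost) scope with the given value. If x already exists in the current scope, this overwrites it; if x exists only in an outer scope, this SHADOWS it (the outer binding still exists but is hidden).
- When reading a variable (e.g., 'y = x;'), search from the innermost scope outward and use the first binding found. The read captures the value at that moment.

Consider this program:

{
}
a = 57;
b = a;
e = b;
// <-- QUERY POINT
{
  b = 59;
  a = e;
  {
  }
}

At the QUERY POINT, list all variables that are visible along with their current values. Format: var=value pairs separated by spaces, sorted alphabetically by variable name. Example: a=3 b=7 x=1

Step 1: enter scope (depth=1)
Step 2: exit scope (depth=0)
Step 3: declare a=57 at depth 0
Step 4: declare b=(read a)=57 at depth 0
Step 5: declare e=(read b)=57 at depth 0
Visible at query point: a=57 b=57 e=57

Answer: a=57 b=57 e=57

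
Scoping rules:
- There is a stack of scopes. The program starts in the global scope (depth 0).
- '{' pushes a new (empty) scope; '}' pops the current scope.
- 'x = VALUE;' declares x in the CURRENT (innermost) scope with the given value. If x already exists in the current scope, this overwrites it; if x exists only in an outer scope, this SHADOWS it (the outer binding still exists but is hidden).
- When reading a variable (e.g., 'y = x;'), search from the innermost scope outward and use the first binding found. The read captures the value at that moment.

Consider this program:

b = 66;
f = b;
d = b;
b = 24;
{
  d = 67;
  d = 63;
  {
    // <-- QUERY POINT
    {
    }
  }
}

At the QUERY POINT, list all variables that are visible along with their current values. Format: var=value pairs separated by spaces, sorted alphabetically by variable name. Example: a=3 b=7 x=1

Step 1: declare b=66 at depth 0
Step 2: declare f=(read b)=66 at depth 0
Step 3: declare d=(read b)=66 at depth 0
Step 4: declare b=24 at depth 0
Step 5: enter scope (depth=1)
Step 6: declare d=67 at depth 1
Step 7: declare d=63 at depth 1
Step 8: enter scope (depth=2)
Visible at query point: b=24 d=63 f=66

Answer: b=24 d=63 f=66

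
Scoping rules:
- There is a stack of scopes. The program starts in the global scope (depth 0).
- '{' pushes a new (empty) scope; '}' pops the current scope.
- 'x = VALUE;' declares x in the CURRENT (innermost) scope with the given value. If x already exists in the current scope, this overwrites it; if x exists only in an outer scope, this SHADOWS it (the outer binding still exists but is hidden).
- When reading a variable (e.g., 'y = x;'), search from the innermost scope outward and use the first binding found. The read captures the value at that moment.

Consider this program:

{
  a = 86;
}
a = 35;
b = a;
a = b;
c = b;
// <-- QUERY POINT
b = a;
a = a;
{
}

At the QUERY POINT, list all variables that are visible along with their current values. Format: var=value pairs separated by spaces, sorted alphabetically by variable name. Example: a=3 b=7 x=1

Answer: a=35 b=35 c=35

Derivation:
Step 1: enter scope (depth=1)
Step 2: declare a=86 at depth 1
Step 3: exit scope (depth=0)
Step 4: declare a=35 at depth 0
Step 5: declare b=(read a)=35 at depth 0
Step 6: declare a=(read b)=35 at depth 0
Step 7: declare c=(read b)=35 at depth 0
Visible at query point: a=35 b=35 c=35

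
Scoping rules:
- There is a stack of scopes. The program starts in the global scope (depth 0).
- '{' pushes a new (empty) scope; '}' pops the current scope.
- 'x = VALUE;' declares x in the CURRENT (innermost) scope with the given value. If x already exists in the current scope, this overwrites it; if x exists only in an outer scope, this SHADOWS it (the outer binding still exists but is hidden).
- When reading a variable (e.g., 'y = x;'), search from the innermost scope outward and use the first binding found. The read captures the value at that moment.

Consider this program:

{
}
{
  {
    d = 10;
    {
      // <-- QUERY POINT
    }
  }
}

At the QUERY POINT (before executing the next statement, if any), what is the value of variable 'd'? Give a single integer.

Step 1: enter scope (depth=1)
Step 2: exit scope (depth=0)
Step 3: enter scope (depth=1)
Step 4: enter scope (depth=2)
Step 5: declare d=10 at depth 2
Step 6: enter scope (depth=3)
Visible at query point: d=10

Answer: 10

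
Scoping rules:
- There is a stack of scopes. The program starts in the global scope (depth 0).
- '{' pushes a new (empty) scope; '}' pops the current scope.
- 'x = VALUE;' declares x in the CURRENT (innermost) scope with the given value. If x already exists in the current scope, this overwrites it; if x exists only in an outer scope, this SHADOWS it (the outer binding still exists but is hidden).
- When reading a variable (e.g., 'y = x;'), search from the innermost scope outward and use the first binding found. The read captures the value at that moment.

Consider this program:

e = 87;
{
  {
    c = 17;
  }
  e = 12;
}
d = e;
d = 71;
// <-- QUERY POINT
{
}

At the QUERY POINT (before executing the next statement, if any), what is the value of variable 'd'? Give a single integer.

Step 1: declare e=87 at depth 0
Step 2: enter scope (depth=1)
Step 3: enter scope (depth=2)
Step 4: declare c=17 at depth 2
Step 5: exit scope (depth=1)
Step 6: declare e=12 at depth 1
Step 7: exit scope (depth=0)
Step 8: declare d=(read e)=87 at depth 0
Step 9: declare d=71 at depth 0
Visible at query point: d=71 e=87

Answer: 71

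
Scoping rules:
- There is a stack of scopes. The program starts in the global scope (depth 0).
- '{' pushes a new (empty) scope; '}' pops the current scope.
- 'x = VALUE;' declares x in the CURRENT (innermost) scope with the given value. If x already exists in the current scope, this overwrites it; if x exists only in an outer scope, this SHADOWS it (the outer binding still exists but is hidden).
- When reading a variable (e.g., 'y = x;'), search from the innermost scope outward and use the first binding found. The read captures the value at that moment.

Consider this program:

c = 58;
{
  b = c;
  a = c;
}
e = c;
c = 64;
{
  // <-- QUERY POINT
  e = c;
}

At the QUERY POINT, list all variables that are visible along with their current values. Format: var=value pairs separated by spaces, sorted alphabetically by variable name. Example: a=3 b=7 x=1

Answer: c=64 e=58

Derivation:
Step 1: declare c=58 at depth 0
Step 2: enter scope (depth=1)
Step 3: declare b=(read c)=58 at depth 1
Step 4: declare a=(read c)=58 at depth 1
Step 5: exit scope (depth=0)
Step 6: declare e=(read c)=58 at depth 0
Step 7: declare c=64 at depth 0
Step 8: enter scope (depth=1)
Visible at query point: c=64 e=58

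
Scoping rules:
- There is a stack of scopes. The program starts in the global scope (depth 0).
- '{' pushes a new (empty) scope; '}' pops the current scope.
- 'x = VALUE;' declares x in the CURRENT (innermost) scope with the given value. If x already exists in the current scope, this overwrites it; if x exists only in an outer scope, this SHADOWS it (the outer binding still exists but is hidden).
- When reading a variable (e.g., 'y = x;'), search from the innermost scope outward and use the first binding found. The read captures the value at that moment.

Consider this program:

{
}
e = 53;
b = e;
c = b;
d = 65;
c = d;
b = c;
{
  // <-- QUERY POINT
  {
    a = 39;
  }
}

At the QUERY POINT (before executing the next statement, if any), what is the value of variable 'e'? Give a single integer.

Step 1: enter scope (depth=1)
Step 2: exit scope (depth=0)
Step 3: declare e=53 at depth 0
Step 4: declare b=(read e)=53 at depth 0
Step 5: declare c=(read b)=53 at depth 0
Step 6: declare d=65 at depth 0
Step 7: declare c=(read d)=65 at depth 0
Step 8: declare b=(read c)=65 at depth 0
Step 9: enter scope (depth=1)
Visible at query point: b=65 c=65 d=65 e=53

Answer: 53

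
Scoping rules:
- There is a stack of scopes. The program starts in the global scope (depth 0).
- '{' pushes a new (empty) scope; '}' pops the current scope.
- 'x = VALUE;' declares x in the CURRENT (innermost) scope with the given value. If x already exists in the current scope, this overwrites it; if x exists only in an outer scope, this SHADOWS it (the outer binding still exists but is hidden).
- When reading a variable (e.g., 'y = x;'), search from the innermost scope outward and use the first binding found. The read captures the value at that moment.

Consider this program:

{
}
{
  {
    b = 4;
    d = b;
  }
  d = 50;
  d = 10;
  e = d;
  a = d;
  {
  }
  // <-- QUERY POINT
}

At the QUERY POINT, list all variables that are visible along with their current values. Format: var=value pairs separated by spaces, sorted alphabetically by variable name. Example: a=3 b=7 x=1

Step 1: enter scope (depth=1)
Step 2: exit scope (depth=0)
Step 3: enter scope (depth=1)
Step 4: enter scope (depth=2)
Step 5: declare b=4 at depth 2
Step 6: declare d=(read b)=4 at depth 2
Step 7: exit scope (depth=1)
Step 8: declare d=50 at depth 1
Step 9: declare d=10 at depth 1
Step 10: declare e=(read d)=10 at depth 1
Step 11: declare a=(read d)=10 at depth 1
Step 12: enter scope (depth=2)
Step 13: exit scope (depth=1)
Visible at query point: a=10 d=10 e=10

Answer: a=10 d=10 e=10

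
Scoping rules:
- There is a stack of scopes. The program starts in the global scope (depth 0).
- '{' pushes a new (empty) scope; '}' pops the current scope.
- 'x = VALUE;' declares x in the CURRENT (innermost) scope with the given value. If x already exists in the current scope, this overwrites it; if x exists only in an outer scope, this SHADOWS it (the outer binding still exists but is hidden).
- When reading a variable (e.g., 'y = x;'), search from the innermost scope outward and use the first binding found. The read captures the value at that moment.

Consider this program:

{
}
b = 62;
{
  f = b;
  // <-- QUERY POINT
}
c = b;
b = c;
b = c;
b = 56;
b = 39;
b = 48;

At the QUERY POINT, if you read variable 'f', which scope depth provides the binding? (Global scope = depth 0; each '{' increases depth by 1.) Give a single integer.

Answer: 1

Derivation:
Step 1: enter scope (depth=1)
Step 2: exit scope (depth=0)
Step 3: declare b=62 at depth 0
Step 4: enter scope (depth=1)
Step 5: declare f=(read b)=62 at depth 1
Visible at query point: b=62 f=62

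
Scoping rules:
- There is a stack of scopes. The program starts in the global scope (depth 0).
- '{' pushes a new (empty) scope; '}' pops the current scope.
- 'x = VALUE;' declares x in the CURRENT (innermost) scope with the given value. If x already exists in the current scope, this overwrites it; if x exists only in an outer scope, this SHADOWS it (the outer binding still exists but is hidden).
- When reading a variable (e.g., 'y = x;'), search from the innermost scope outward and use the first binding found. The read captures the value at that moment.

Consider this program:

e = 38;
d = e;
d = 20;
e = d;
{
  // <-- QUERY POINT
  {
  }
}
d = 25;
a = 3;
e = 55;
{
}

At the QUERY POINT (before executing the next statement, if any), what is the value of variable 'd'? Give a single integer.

Step 1: declare e=38 at depth 0
Step 2: declare d=(read e)=38 at depth 0
Step 3: declare d=20 at depth 0
Step 4: declare e=(read d)=20 at depth 0
Step 5: enter scope (depth=1)
Visible at query point: d=20 e=20

Answer: 20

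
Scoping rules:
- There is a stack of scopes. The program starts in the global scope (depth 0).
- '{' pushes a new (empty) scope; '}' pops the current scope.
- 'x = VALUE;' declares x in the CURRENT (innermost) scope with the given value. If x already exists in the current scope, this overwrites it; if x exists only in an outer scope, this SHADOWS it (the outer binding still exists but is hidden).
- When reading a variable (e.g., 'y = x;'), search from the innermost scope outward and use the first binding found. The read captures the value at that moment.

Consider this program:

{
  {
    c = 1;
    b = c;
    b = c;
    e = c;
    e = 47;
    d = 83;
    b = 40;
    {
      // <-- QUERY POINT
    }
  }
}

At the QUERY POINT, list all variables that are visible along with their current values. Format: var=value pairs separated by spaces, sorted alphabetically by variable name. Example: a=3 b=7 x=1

Answer: b=40 c=1 d=83 e=47

Derivation:
Step 1: enter scope (depth=1)
Step 2: enter scope (depth=2)
Step 3: declare c=1 at depth 2
Step 4: declare b=(read c)=1 at depth 2
Step 5: declare b=(read c)=1 at depth 2
Step 6: declare e=(read c)=1 at depth 2
Step 7: declare e=47 at depth 2
Step 8: declare d=83 at depth 2
Step 9: declare b=40 at depth 2
Step 10: enter scope (depth=3)
Visible at query point: b=40 c=1 d=83 e=47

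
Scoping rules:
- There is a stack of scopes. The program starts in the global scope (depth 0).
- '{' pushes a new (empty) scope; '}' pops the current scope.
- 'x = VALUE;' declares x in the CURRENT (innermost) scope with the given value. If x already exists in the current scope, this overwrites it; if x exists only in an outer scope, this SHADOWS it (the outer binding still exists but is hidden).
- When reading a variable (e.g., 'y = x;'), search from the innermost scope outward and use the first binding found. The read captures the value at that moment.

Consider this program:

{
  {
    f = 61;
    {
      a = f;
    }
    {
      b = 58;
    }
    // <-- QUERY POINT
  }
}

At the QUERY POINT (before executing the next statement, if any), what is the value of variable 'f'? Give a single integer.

Step 1: enter scope (depth=1)
Step 2: enter scope (depth=2)
Step 3: declare f=61 at depth 2
Step 4: enter scope (depth=3)
Step 5: declare a=(read f)=61 at depth 3
Step 6: exit scope (depth=2)
Step 7: enter scope (depth=3)
Step 8: declare b=58 at depth 3
Step 9: exit scope (depth=2)
Visible at query point: f=61

Answer: 61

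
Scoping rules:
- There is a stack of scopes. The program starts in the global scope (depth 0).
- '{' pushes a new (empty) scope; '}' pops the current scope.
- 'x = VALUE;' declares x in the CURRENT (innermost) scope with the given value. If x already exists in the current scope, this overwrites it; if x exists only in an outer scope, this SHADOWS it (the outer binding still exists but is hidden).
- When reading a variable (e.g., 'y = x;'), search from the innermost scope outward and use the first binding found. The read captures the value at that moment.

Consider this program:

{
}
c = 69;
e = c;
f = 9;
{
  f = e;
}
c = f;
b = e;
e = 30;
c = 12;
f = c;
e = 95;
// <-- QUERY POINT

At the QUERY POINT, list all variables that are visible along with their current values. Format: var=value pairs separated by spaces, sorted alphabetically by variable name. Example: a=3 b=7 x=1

Step 1: enter scope (depth=1)
Step 2: exit scope (depth=0)
Step 3: declare c=69 at depth 0
Step 4: declare e=(read c)=69 at depth 0
Step 5: declare f=9 at depth 0
Step 6: enter scope (depth=1)
Step 7: declare f=(read e)=69 at depth 1
Step 8: exit scope (depth=0)
Step 9: declare c=(read f)=9 at depth 0
Step 10: declare b=(read e)=69 at depth 0
Step 11: declare e=30 at depth 0
Step 12: declare c=12 at depth 0
Step 13: declare f=(read c)=12 at depth 0
Step 14: declare e=95 at depth 0
Visible at query point: b=69 c=12 e=95 f=12

Answer: b=69 c=12 e=95 f=12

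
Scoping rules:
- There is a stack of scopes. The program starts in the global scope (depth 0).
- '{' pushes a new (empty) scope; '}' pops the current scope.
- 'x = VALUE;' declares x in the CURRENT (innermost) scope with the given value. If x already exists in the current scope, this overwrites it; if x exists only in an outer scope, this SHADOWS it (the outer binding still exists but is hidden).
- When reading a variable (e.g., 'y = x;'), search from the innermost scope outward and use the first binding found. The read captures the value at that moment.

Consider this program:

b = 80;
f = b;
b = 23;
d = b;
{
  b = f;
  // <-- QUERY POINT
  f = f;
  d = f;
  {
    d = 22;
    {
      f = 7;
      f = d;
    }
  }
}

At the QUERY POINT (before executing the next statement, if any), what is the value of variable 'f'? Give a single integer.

Step 1: declare b=80 at depth 0
Step 2: declare f=(read b)=80 at depth 0
Step 3: declare b=23 at depth 0
Step 4: declare d=(read b)=23 at depth 0
Step 5: enter scope (depth=1)
Step 6: declare b=(read f)=80 at depth 1
Visible at query point: b=80 d=23 f=80

Answer: 80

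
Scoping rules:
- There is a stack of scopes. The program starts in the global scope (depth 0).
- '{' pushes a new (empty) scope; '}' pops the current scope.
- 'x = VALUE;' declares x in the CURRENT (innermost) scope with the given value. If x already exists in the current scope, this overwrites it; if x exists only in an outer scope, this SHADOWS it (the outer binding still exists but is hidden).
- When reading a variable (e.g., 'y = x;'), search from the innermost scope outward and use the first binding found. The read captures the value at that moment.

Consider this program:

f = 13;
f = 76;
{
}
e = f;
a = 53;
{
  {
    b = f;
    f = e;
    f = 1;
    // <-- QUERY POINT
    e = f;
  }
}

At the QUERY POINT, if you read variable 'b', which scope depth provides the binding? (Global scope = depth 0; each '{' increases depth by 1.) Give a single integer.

Step 1: declare f=13 at depth 0
Step 2: declare f=76 at depth 0
Step 3: enter scope (depth=1)
Step 4: exit scope (depth=0)
Step 5: declare e=(read f)=76 at depth 0
Step 6: declare a=53 at depth 0
Step 7: enter scope (depth=1)
Step 8: enter scope (depth=2)
Step 9: declare b=(read f)=76 at depth 2
Step 10: declare f=(read e)=76 at depth 2
Step 11: declare f=1 at depth 2
Visible at query point: a=53 b=76 e=76 f=1

Answer: 2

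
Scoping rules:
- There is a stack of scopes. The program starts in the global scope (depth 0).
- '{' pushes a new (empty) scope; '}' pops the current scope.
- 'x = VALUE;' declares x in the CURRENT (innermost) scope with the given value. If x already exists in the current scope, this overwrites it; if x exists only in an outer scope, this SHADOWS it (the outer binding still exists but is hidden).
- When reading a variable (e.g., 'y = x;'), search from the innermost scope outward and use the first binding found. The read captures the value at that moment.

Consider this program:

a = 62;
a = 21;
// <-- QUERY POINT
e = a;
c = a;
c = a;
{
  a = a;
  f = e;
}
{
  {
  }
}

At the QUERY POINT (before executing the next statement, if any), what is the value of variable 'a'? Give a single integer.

Answer: 21

Derivation:
Step 1: declare a=62 at depth 0
Step 2: declare a=21 at depth 0
Visible at query point: a=21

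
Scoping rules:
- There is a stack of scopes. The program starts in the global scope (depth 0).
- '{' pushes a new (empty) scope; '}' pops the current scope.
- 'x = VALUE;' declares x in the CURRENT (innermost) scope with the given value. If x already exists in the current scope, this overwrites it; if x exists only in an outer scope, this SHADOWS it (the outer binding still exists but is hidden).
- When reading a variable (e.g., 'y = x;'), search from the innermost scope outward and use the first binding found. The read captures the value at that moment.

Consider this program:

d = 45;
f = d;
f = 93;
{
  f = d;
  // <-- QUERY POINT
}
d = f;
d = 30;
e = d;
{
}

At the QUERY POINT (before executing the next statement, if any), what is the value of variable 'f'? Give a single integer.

Answer: 45

Derivation:
Step 1: declare d=45 at depth 0
Step 2: declare f=(read d)=45 at depth 0
Step 3: declare f=93 at depth 0
Step 4: enter scope (depth=1)
Step 5: declare f=(read d)=45 at depth 1
Visible at query point: d=45 f=45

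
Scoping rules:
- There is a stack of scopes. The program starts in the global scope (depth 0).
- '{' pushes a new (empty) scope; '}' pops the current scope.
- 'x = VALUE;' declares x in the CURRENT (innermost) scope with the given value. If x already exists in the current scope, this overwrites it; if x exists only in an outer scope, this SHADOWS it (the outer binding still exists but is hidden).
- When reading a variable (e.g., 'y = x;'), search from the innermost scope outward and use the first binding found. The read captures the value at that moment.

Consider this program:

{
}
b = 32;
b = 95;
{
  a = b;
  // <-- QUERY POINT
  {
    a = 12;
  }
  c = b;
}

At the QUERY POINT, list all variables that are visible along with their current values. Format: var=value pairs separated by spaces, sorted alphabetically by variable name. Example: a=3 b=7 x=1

Step 1: enter scope (depth=1)
Step 2: exit scope (depth=0)
Step 3: declare b=32 at depth 0
Step 4: declare b=95 at depth 0
Step 5: enter scope (depth=1)
Step 6: declare a=(read b)=95 at depth 1
Visible at query point: a=95 b=95

Answer: a=95 b=95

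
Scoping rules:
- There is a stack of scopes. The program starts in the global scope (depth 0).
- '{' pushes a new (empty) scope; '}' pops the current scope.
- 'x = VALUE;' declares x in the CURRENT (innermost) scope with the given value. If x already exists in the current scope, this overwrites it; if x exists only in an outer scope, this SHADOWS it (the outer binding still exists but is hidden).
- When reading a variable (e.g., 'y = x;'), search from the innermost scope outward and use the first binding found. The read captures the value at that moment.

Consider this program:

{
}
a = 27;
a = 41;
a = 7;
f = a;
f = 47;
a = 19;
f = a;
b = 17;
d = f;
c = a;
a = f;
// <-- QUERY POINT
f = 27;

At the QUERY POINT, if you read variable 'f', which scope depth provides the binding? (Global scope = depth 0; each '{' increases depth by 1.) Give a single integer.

Step 1: enter scope (depth=1)
Step 2: exit scope (depth=0)
Step 3: declare a=27 at depth 0
Step 4: declare a=41 at depth 0
Step 5: declare a=7 at depth 0
Step 6: declare f=(read a)=7 at depth 0
Step 7: declare f=47 at depth 0
Step 8: declare a=19 at depth 0
Step 9: declare f=(read a)=19 at depth 0
Step 10: declare b=17 at depth 0
Step 11: declare d=(read f)=19 at depth 0
Step 12: declare c=(read a)=19 at depth 0
Step 13: declare a=(read f)=19 at depth 0
Visible at query point: a=19 b=17 c=19 d=19 f=19

Answer: 0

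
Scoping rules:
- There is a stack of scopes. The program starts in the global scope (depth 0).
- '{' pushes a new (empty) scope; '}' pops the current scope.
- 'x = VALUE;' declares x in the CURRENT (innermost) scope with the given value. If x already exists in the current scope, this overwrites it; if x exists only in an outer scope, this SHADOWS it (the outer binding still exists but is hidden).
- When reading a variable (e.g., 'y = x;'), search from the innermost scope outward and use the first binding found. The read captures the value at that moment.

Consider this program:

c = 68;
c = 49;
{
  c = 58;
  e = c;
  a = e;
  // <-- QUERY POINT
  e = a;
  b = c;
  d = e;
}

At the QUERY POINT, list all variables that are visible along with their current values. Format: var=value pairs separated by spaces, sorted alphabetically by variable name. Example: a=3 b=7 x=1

Answer: a=58 c=58 e=58

Derivation:
Step 1: declare c=68 at depth 0
Step 2: declare c=49 at depth 0
Step 3: enter scope (depth=1)
Step 4: declare c=58 at depth 1
Step 5: declare e=(read c)=58 at depth 1
Step 6: declare a=(read e)=58 at depth 1
Visible at query point: a=58 c=58 e=58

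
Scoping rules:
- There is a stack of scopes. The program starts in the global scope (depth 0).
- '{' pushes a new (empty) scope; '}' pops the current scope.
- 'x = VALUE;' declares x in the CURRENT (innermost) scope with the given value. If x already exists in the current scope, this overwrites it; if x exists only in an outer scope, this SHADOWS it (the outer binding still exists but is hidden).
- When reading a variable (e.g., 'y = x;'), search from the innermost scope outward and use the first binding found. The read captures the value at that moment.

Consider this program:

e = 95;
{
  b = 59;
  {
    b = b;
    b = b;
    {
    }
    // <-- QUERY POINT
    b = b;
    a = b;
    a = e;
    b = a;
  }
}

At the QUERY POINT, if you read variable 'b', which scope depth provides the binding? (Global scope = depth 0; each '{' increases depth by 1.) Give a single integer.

Step 1: declare e=95 at depth 0
Step 2: enter scope (depth=1)
Step 3: declare b=59 at depth 1
Step 4: enter scope (depth=2)
Step 5: declare b=(read b)=59 at depth 2
Step 6: declare b=(read b)=59 at depth 2
Step 7: enter scope (depth=3)
Step 8: exit scope (depth=2)
Visible at query point: b=59 e=95

Answer: 2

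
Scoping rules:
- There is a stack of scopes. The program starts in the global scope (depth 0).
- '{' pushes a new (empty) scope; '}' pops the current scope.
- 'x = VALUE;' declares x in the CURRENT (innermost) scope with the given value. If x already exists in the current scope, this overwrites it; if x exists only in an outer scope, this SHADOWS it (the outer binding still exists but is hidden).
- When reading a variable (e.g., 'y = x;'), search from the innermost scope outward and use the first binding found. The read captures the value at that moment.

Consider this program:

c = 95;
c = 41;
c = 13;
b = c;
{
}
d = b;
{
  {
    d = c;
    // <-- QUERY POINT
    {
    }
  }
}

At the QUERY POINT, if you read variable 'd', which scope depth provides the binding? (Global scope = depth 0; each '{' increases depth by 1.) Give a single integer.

Answer: 2

Derivation:
Step 1: declare c=95 at depth 0
Step 2: declare c=41 at depth 0
Step 3: declare c=13 at depth 0
Step 4: declare b=(read c)=13 at depth 0
Step 5: enter scope (depth=1)
Step 6: exit scope (depth=0)
Step 7: declare d=(read b)=13 at depth 0
Step 8: enter scope (depth=1)
Step 9: enter scope (depth=2)
Step 10: declare d=(read c)=13 at depth 2
Visible at query point: b=13 c=13 d=13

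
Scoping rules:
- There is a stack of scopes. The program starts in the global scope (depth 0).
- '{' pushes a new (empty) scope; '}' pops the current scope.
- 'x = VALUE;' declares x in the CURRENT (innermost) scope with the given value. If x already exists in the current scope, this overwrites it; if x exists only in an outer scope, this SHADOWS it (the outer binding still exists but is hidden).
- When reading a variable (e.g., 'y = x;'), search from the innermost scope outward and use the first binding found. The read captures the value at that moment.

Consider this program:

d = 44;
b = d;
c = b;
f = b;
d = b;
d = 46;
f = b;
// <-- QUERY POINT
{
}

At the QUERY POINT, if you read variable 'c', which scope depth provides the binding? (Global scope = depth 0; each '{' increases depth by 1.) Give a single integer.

Answer: 0

Derivation:
Step 1: declare d=44 at depth 0
Step 2: declare b=(read d)=44 at depth 0
Step 3: declare c=(read b)=44 at depth 0
Step 4: declare f=(read b)=44 at depth 0
Step 5: declare d=(read b)=44 at depth 0
Step 6: declare d=46 at depth 0
Step 7: declare f=(read b)=44 at depth 0
Visible at query point: b=44 c=44 d=46 f=44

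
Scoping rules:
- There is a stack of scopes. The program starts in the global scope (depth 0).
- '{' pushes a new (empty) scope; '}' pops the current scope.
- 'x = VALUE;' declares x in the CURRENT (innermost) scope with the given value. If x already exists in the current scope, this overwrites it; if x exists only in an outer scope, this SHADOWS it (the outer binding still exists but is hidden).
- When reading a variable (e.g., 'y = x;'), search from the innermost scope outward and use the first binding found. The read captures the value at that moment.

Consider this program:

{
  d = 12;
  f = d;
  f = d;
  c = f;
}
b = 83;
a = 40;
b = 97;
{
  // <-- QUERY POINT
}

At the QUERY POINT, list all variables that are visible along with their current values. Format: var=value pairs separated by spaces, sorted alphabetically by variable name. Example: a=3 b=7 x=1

Step 1: enter scope (depth=1)
Step 2: declare d=12 at depth 1
Step 3: declare f=(read d)=12 at depth 1
Step 4: declare f=(read d)=12 at depth 1
Step 5: declare c=(read f)=12 at depth 1
Step 6: exit scope (depth=0)
Step 7: declare b=83 at depth 0
Step 8: declare a=40 at depth 0
Step 9: declare b=97 at depth 0
Step 10: enter scope (depth=1)
Visible at query point: a=40 b=97

Answer: a=40 b=97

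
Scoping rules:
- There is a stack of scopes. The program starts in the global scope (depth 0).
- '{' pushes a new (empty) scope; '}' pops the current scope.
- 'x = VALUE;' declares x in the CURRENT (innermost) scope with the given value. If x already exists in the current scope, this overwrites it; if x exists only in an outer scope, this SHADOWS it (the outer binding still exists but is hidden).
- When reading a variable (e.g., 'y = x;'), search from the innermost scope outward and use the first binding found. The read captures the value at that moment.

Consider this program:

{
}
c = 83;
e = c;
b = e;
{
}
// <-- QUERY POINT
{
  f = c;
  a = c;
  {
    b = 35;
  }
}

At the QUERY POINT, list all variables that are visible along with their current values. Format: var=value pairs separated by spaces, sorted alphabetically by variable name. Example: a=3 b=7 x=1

Step 1: enter scope (depth=1)
Step 2: exit scope (depth=0)
Step 3: declare c=83 at depth 0
Step 4: declare e=(read c)=83 at depth 0
Step 5: declare b=(read e)=83 at depth 0
Step 6: enter scope (depth=1)
Step 7: exit scope (depth=0)
Visible at query point: b=83 c=83 e=83

Answer: b=83 c=83 e=83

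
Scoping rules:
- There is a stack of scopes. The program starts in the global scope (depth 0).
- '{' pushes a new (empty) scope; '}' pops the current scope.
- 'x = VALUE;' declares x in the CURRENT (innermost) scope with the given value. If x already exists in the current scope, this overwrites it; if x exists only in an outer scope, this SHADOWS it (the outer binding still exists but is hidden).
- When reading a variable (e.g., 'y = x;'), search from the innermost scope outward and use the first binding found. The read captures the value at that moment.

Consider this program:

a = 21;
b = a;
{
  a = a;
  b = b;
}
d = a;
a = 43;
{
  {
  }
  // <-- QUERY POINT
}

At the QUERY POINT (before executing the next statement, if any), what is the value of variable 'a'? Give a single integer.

Answer: 43

Derivation:
Step 1: declare a=21 at depth 0
Step 2: declare b=(read a)=21 at depth 0
Step 3: enter scope (depth=1)
Step 4: declare a=(read a)=21 at depth 1
Step 5: declare b=(read b)=21 at depth 1
Step 6: exit scope (depth=0)
Step 7: declare d=(read a)=21 at depth 0
Step 8: declare a=43 at depth 0
Step 9: enter scope (depth=1)
Step 10: enter scope (depth=2)
Step 11: exit scope (depth=1)
Visible at query point: a=43 b=21 d=21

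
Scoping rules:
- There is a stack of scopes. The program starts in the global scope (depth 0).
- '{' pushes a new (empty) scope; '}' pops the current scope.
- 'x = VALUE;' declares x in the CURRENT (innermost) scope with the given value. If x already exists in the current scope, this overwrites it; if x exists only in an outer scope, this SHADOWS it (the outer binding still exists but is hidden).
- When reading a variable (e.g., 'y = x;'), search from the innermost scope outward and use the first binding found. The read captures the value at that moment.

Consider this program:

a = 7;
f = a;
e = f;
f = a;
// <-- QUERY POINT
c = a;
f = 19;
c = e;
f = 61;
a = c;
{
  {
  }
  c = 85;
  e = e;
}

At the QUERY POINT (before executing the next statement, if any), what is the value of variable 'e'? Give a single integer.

Step 1: declare a=7 at depth 0
Step 2: declare f=(read a)=7 at depth 0
Step 3: declare e=(read f)=7 at depth 0
Step 4: declare f=(read a)=7 at depth 0
Visible at query point: a=7 e=7 f=7

Answer: 7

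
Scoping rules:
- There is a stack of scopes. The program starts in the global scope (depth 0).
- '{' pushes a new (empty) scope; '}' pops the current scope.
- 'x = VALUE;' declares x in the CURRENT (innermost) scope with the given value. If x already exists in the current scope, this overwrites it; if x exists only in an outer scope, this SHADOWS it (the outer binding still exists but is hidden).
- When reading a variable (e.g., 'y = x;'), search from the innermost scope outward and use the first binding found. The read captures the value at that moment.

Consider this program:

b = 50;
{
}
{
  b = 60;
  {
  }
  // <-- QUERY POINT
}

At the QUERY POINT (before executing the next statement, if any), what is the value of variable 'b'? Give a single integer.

Answer: 60

Derivation:
Step 1: declare b=50 at depth 0
Step 2: enter scope (depth=1)
Step 3: exit scope (depth=0)
Step 4: enter scope (depth=1)
Step 5: declare b=60 at depth 1
Step 6: enter scope (depth=2)
Step 7: exit scope (depth=1)
Visible at query point: b=60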